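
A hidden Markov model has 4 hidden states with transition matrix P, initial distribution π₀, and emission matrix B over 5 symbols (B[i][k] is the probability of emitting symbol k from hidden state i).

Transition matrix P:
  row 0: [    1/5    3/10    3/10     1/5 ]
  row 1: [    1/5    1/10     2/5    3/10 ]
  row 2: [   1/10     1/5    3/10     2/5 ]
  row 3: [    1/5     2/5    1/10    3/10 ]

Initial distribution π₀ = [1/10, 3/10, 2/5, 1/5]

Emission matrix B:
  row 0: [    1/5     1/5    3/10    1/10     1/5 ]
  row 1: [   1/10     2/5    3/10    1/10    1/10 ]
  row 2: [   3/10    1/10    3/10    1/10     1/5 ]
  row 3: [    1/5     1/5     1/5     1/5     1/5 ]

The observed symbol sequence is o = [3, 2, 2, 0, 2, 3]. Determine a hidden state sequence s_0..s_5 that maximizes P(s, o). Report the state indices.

t=0: δ = [1.000e-02, 3.000e-02, 4.000e-02, 4.000e-02]  (obs o_0=3)
t=1: δ = [2.400e-03, 4.800e-03, 3.600e-03, 3.200e-03]  ψ = [3, 3, 1, 2]  (obs o_1=2)
t=2: δ = [2.880e-04, 3.840e-04, 5.760e-04, 2.880e-04]  ψ = [1, 3, 1, 1]  (obs o_2=2)
t=3: δ = [1.536e-05, 1.152e-05, 5.184e-05, 4.608e-05]  ψ = [1, 2, 2, 2]  (obs o_3=0)
t=4: δ = [2.765e-06, 5.530e-06, 4.666e-06, 4.147e-06]  ψ = [3, 3, 2, 2]  (obs o_4=2)
t=5: δ = [1.106e-07, 1.659e-07, 2.212e-07, 3.732e-07]  ψ = [1, 3, 1, 2]  (obs o_5=3)
backtrack: best end state = 3; path = [3, 1, 2, 2, 2, 3]

path = [3, 1, 2, 2, 2, 3]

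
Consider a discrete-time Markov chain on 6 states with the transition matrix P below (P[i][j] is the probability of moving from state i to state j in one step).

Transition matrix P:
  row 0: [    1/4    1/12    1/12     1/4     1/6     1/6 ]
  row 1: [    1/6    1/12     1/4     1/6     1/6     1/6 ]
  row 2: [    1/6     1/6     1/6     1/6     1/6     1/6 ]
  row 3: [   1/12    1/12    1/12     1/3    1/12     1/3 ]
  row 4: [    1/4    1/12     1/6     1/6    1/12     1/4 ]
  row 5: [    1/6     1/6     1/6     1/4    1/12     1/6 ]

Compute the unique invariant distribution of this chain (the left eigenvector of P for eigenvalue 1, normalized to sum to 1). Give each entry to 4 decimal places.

π = [0.1709, 0.1132, 0.1420, 0.2387, 0.1188, 0.2164]

Balance equations π_j = Σ_i π_i·P[i][j]:
  π_0 = 1/4·π_0 + 1/6·π_1 + 1/6·π_2 + 1/12·π_3 + 1/4·π_4 + 1/6·π_5
  π_1 = 1/12·π_0 + 1/12·π_1 + 1/6·π_2 + 1/12·π_3 + 1/12·π_4 + 1/6·π_5
  π_2 = 1/12·π_0 + 1/4·π_1 + 1/6·π_2 + 1/12·π_3 + 1/6·π_4 + 1/6·π_5
  π_3 = 1/4·π_0 + 1/6·π_1 + 1/6·π_2 + 1/3·π_3 + 1/6·π_4 + 1/4·π_5
  π_4 = 1/6·π_0 + 1/6·π_1 + 1/6·π_2 + 1/12·π_3 + 1/12·π_4 + 1/12·π_5
  normalize: π_0 + π_1 + π_2 + π_3 + π_4 + π_5 = 1
Solving the linear system gives exactly π = [489/2861, 4210/37193, 5280/37193, 683/2861, 340/2861, 619/2861].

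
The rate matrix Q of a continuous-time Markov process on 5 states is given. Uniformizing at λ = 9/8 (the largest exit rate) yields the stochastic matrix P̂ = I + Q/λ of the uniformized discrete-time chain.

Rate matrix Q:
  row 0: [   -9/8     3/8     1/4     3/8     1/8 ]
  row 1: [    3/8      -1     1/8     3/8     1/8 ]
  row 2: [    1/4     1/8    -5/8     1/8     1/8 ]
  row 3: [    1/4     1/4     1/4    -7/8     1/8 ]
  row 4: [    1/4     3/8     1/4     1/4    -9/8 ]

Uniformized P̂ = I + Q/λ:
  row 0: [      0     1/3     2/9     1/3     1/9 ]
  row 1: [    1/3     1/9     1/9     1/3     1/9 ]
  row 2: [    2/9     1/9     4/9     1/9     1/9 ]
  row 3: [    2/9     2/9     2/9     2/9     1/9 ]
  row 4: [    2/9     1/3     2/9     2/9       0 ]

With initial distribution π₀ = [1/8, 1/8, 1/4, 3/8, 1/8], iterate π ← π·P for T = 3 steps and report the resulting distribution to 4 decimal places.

π = [0.2006, 0.2042, 0.2569, 0.2383, 0.1000]

t=0: π = [0.1250, 0.1250, 0.2500, 0.3750, 0.1250]
t=1: π = [0.2083, 0.2083, 0.2639, 0.2222, 0.0972]
t=2: π = [0.1991, 0.2037, 0.2577, 0.2392, 0.1003]
t=3: π = [0.2006, 0.2042, 0.2569, 0.2383, 0.1000]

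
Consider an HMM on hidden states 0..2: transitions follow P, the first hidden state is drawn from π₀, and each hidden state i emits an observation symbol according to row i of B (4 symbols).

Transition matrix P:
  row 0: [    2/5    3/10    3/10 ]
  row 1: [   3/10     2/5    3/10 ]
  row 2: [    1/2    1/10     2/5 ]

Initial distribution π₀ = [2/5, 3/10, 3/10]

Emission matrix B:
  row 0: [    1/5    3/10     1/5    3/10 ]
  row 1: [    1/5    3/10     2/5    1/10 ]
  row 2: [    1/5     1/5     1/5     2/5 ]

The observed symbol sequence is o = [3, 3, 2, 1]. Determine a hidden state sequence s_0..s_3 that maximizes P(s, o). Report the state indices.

t=0: δ = [1.200e-01, 3.000e-02, 1.200e-01]  (obs o_0=3)
t=1: δ = [1.800e-02, 3.600e-03, 1.920e-02]  ψ = [2, 0, 2]  (obs o_1=3)
t=2: δ = [1.920e-03, 2.160e-03, 1.536e-03]  ψ = [2, 0, 2]  (obs o_2=2)
t=3: δ = [2.304e-04, 2.592e-04, 1.296e-04]  ψ = [0, 1, 1]  (obs o_3=1)
backtrack: best end state = 1; path = [2, 0, 1, 1]

path = [2, 0, 1, 1]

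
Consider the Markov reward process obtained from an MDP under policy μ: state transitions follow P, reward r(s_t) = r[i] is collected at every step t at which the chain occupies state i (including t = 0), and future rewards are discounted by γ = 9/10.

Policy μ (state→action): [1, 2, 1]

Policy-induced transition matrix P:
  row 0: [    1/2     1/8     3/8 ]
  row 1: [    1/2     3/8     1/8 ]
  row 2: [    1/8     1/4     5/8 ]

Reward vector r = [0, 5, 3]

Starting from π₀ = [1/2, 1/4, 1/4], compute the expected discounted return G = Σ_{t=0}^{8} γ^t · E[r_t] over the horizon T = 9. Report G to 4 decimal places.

t=0: π = [0.5000, 0.2500, 0.2500], E[r] = 2.0000, γ^t·E[r] = 2.000000, running G = 2.000000
t=1: π = [0.4063, 0.2188, 0.3750], E[r] = 2.2188, γ^t·E[r] = 1.996875, running G = 3.996875
t=2: π = [0.3594, 0.2266, 0.4141], E[r] = 2.3750, γ^t·E[r] = 1.923750, running G = 5.920625
t=3: π = [0.3447, 0.2334, 0.4219], E[r] = 2.4326, γ^t·E[r] = 1.773378, running G = 7.694003
t=4: π = [0.3418, 0.2361, 0.4221], E[r] = 2.4468, γ^t·E[r] = 1.605331, running G = 9.299334
t=5: π = [0.3417, 0.2368, 0.4215], E[r] = 2.4485, γ^t·E[r] = 1.445789, running G = 10.745122
t=6: π = [0.3419, 0.2369, 0.4212], E[r] = 2.4480, γ^t·E[r] = 1.300950, running G = 12.046073
t=7: π = [0.3421, 0.2369, 0.4211], E[r] = 2.4476, γ^t·E[r] = 1.170663, running G = 13.216736
t=8: π = [0.3421, 0.2369, 0.4211], E[r] = 2.4474, γ^t·E[r] = 1.053530, running G = 14.270266

G = 14.2703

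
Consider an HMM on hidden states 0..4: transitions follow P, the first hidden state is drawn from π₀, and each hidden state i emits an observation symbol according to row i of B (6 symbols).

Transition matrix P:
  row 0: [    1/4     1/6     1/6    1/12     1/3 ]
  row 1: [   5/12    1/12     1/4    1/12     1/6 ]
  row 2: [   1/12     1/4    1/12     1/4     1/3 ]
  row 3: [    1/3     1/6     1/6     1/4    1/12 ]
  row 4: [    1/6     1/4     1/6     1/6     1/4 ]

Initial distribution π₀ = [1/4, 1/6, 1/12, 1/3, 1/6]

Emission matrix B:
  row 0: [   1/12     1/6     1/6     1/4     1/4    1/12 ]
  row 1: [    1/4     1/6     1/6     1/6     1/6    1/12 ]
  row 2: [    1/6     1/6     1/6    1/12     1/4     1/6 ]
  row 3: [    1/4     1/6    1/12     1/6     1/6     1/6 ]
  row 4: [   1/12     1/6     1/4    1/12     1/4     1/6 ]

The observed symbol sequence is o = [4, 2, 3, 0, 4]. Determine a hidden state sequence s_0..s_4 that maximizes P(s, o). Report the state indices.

path = [0, 4, 0, 1, 0]

t=0: δ = [6.250e-02, 2.778e-02, 2.083e-02, 5.556e-02, 4.167e-02]  (obs o_0=4)
t=1: δ = [3.086e-03, 1.736e-03, 1.736e-03, 1.157e-03, 5.208e-03]  ψ = [3, 0, 0, 3, 0]  (obs o_1=2)
t=2: δ = [2.170e-04, 2.170e-04, 7.234e-05, 1.447e-04, 1.085e-04]  ψ = [4, 4, 4, 4, 4]  (obs o_2=3)
t=3: δ = [7.535e-06, 9.042e-06, 9.042e-06, 9.042e-06, 6.028e-06]  ψ = [1, 0, 1, 3, 0]  (obs o_3=0)
t=4: δ = [9.419e-07, 3.768e-07, 5.651e-07, 3.768e-07, 7.535e-07]  ψ = [1, 2, 1, 2, 2]  (obs o_4=4)
backtrack: best end state = 0; path = [0, 4, 0, 1, 0]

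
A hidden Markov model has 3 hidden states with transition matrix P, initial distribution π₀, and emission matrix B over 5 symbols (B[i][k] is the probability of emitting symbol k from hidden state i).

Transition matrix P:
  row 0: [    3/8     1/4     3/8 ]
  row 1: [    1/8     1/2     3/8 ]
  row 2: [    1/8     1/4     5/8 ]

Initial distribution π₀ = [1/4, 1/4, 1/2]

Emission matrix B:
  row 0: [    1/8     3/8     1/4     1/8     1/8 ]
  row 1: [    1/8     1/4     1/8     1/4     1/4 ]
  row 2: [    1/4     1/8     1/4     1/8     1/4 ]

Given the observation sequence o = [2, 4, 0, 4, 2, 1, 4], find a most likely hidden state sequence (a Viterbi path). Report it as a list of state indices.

t=0: δ = [6.250e-02, 3.125e-02, 1.250e-01]  (obs o_0=2)
t=1: δ = [2.930e-03, 7.812e-03, 1.953e-02]  ψ = [0, 2, 2]  (obs o_1=4)
t=2: δ = [3.052e-04, 6.104e-04, 3.052e-03]  ψ = [2, 2, 2]  (obs o_2=0)
t=3: δ = [4.768e-05, 1.907e-04, 4.768e-04]  ψ = [2, 2, 2]  (obs o_3=4)
t=4: δ = [1.490e-05, 1.490e-05, 7.451e-05]  ψ = [2, 2, 2]  (obs o_4=2)
t=5: δ = [3.492e-06, 4.657e-06, 5.821e-06]  ψ = [2, 2, 2]  (obs o_5=1)
t=6: δ = [1.637e-07, 5.821e-07, 9.095e-07]  ψ = [0, 1, 2]  (obs o_6=4)
backtrack: best end state = 2; path = [2, 2, 2, 2, 2, 2, 2]

path = [2, 2, 2, 2, 2, 2, 2]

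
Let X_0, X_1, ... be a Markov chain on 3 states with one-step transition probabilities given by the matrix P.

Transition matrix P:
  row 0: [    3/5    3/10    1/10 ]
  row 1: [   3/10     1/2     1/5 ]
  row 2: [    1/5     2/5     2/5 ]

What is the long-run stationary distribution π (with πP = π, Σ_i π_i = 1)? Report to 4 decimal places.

π = [0.4000, 0.4000, 0.2000]

Balance equations π_j = Σ_i π_i·P[i][j]:
  π_0 = 3/5·π_0 + 3/10·π_1 + 1/5·π_2
  π_1 = 3/10·π_0 + 1/2·π_1 + 2/5·π_2
  normalize: π_0 + π_1 + π_2 = 1
Solving the linear system gives exactly π = [2/5, 2/5, 1/5].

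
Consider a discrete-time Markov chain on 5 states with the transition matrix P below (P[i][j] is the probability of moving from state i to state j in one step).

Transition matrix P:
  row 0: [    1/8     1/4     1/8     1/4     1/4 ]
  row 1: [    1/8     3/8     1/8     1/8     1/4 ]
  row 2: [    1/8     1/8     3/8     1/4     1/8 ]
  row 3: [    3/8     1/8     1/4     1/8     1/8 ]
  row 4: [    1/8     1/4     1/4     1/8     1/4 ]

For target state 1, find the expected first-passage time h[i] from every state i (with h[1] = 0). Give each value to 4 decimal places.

h = [5.1059, 0.0000, 5.9529, 5.7647, 5.1294]

First-step conditioning: h[1] = 0; for i ≠ 1, h[i] = 1 + Σ_k P[i][k]·h[k].
  h[0] = 1 + 1/8·h[0] + 1/8·h[2] + 1/4·h[3] + 1/4·h[4]
  h[2] = 1 + 1/8·h[0] + 3/8·h[2] + 1/4·h[3] + 1/8·h[4]
  h[3] = 1 + 3/8·h[0] + 1/4·h[2] + 1/8·h[3] + 1/8·h[4]
  h[4] = 1 + 1/8·h[0] + 1/4·h[2] + 1/8·h[3] + 1/4·h[4]
Solving the 4×4 linear system over states ≠ 1 gives exactly h = [434/85, 0, 506/85, 98/17, 436/85] (h[1] = 0 is the target).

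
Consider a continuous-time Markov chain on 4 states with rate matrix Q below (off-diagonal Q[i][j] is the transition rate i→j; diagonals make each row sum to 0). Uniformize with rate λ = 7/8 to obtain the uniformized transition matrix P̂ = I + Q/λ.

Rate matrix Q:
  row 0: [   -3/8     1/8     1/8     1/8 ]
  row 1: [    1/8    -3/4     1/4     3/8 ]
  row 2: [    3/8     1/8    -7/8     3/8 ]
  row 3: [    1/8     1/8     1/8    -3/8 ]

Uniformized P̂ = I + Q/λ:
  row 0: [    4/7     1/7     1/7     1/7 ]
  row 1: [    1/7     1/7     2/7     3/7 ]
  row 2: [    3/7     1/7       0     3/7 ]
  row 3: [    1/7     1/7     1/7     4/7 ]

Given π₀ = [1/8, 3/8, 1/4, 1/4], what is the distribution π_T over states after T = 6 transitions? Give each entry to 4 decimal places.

t=0: π = [0.1250, 0.3750, 0.2500, 0.2500]
t=1: π = [0.2679, 0.1429, 0.1607, 0.4286]
t=2: π = [0.3036, 0.1429, 0.1403, 0.4133]
t=3: π = [0.3130, 0.1429, 0.1432, 0.4009]
t=4: π = [0.3179, 0.1429, 0.1428, 0.3964]
t=5: π = [0.3199, 0.1429, 0.1429, 0.3944]
t=6: π = [0.3208, 0.1429, 0.1429, 0.3935]

π = [0.3208, 0.1429, 0.1429, 0.3935]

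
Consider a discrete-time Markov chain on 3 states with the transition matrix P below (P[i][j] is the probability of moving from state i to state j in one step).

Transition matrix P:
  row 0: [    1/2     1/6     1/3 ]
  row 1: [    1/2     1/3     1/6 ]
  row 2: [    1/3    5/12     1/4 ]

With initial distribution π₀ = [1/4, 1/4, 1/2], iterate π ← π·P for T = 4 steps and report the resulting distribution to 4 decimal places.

π = [0.4559, 0.2792, 0.2649]

t=0: π = [0.2500, 0.2500, 0.5000]
t=1: π = [0.4167, 0.3333, 0.2500]
t=2: π = [0.4583, 0.2847, 0.2569]
t=3: π = [0.4572, 0.2784, 0.2645]
t=4: π = [0.4559, 0.2792, 0.2649]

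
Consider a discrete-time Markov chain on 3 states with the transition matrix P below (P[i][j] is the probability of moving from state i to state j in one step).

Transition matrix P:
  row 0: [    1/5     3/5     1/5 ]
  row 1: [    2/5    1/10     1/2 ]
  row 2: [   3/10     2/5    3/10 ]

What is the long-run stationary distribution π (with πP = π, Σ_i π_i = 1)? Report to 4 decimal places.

π = [0.3050, 0.3546, 0.3404]

Balance equations π_j = Σ_i π_i·P[i][j]:
  π_0 = 1/5·π_0 + 2/5·π_1 + 3/10·π_2
  π_1 = 3/5·π_0 + 1/10·π_1 + 2/5·π_2
  normalize: π_0 + π_1 + π_2 = 1
Solving the linear system gives exactly π = [43/141, 50/141, 16/47].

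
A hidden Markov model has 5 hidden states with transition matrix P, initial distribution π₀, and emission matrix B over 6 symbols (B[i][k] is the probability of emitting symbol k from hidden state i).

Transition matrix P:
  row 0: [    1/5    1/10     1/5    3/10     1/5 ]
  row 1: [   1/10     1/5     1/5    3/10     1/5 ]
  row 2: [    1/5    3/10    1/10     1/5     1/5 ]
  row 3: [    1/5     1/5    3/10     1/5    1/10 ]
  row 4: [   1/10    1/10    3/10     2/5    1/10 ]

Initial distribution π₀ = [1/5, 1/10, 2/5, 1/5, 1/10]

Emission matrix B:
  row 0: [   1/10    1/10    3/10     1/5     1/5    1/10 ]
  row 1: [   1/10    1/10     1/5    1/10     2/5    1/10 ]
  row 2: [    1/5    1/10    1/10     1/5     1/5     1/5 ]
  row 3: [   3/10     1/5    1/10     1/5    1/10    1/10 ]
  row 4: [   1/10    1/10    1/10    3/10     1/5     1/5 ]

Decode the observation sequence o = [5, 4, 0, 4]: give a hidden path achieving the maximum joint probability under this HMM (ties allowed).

t=0: δ = [2.000e-02, 1.000e-02, 8.000e-02, 2.000e-02, 2.000e-02]  (obs o_0=5)
t=1: δ = [3.200e-03, 9.600e-03, 1.600e-03, 1.600e-03, 3.200e-03]  ψ = [2, 2, 2, 2, 2]  (obs o_1=4)
t=2: δ = [9.600e-05, 1.920e-04, 3.840e-04, 8.640e-04, 1.920e-04]  ψ = [1, 1, 1, 1, 1]  (obs o_2=0)
t=3: δ = [3.456e-05, 6.912e-05, 5.184e-05, 1.728e-05, 1.728e-05]  ψ = [3, 3, 3, 3, 3]  (obs o_3=4)
backtrack: best end state = 1; path = [2, 1, 3, 1]

path = [2, 1, 3, 1]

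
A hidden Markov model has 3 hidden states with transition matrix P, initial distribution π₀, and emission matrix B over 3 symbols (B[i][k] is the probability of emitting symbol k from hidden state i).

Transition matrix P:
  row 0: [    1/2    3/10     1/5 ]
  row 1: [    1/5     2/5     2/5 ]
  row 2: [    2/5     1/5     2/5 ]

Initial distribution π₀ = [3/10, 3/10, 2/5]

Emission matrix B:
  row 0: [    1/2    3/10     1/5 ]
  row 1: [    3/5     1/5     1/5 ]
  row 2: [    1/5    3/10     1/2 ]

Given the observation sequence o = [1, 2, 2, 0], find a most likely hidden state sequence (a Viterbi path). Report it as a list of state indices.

t=0: δ = [9.000e-02, 6.000e-02, 1.200e-01]  (obs o_0=1)
t=1: δ = [9.600e-03, 5.400e-03, 2.400e-02]  ψ = [2, 0, 2]  (obs o_1=2)
t=2: δ = [1.920e-03, 9.600e-04, 4.800e-03]  ψ = [2, 2, 2]  (obs o_2=2)
t=3: δ = [9.600e-04, 5.760e-04, 3.840e-04]  ψ = [2, 2, 2]  (obs o_3=0)
backtrack: best end state = 0; path = [2, 2, 2, 0]

path = [2, 2, 2, 0]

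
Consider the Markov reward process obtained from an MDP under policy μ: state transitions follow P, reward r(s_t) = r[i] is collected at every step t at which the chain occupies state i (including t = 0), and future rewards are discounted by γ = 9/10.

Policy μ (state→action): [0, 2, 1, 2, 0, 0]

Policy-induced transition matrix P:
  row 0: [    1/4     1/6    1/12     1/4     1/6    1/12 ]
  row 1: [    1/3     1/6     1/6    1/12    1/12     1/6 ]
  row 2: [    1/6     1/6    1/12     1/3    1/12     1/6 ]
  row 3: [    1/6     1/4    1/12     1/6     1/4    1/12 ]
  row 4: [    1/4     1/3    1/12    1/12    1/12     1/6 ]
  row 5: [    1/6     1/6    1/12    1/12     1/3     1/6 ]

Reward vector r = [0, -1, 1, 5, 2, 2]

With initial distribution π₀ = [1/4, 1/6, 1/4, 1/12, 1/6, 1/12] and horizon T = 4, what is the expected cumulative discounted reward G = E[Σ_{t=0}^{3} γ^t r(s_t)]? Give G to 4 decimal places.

G = 4.2771

t=0: π = [0.2500, 0.1667, 0.2500, 0.0833, 0.1667, 0.0833], E[r] = 1.0000, γ^t·E[r] = 1.000000, running G = 1.000000
t=1: π = [0.2292, 0.2014, 0.0972, 0.1944, 0.1389, 0.1389], E[r] = 1.4236, γ^t·E[r] = 1.281250, running G = 2.281250
t=2: π = [0.2309, 0.2060, 0.1001, 0.1620, 0.1696, 0.1314], E[r] = 1.3061, γ^t·E[r] = 1.057969, running G = 3.339219
t=3: π = [0.2344, 0.2084, 0.1005, 0.1603, 0.1624, 0.1339], E[r] = 1.2865, γ^t·E[r] = 0.937863, running G = 4.277082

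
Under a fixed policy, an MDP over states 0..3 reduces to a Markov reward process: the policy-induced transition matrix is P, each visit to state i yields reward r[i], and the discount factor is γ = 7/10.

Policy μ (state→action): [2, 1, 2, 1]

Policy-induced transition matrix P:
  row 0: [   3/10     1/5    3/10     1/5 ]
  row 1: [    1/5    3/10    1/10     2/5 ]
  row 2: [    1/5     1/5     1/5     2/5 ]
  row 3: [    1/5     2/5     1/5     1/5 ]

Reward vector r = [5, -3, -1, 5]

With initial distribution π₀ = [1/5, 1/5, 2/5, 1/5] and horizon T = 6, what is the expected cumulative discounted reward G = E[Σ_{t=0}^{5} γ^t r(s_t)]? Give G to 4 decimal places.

G = 4.0960

t=0: π = [0.2000, 0.2000, 0.4000, 0.2000], E[r] = 1.0000, γ^t·E[r] = 1.000000, running G = 1.000000
t=1: π = [0.2200, 0.2600, 0.2000, 0.3200], E[r] = 1.7200, γ^t·E[r] = 1.204000, running G = 2.204000
t=2: π = [0.2220, 0.2900, 0.1960, 0.2920], E[r] = 1.5040, γ^t·E[r] = 0.736960, running G = 2.940960
t=3: π = [0.2222, 0.2874, 0.1932, 0.2972], E[r] = 1.5416, γ^t·E[r] = 0.528769, running G = 3.469729
t=4: π = [0.2222, 0.2882, 0.1935, 0.2961], E[r] = 1.5337, γ^t·E[r] = 0.368237, running G = 3.837965
t=5: π = [0.2222, 0.2880, 0.1934, 0.2963], E[r] = 1.5352, γ^t·E[r] = 0.258028, running G = 4.095993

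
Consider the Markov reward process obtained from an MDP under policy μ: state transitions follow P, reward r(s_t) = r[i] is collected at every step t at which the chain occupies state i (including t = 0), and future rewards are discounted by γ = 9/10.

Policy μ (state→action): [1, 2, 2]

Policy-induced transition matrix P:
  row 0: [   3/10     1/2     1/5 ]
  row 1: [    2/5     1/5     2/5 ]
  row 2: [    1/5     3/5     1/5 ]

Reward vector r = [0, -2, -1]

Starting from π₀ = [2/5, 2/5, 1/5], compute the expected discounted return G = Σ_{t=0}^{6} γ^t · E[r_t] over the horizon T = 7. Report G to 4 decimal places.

G = -5.6013

t=0: π = [0.4000, 0.4000, 0.2000], E[r] = -1.0000, γ^t·E[r] = -1.000000, running G = -1.000000
t=1: π = [0.3200, 0.4000, 0.2800], E[r] = -1.0800, γ^t·E[r] = -0.972000, running G = -1.972000
t=2: π = [0.3120, 0.4080, 0.2800], E[r] = -1.0960, γ^t·E[r] = -0.887760, running G = -2.859760
t=3: π = [0.3128, 0.4056, 0.2816], E[r] = -1.0928, γ^t·E[r] = -0.796651, running G = -3.656411
t=4: π = [0.3124, 0.4065, 0.2811], E[r] = -1.0941, γ^t·E[r] = -0.717826, running G = -4.374237
t=5: π = [0.3125, 0.4062, 0.2813], E[r] = -1.0936, γ^t·E[r] = -0.645779, running G = -5.020016
t=6: π = [0.3125, 0.4063, 0.2812], E[r] = -1.0938, γ^t·E[r] = -0.581286, running G = -5.601302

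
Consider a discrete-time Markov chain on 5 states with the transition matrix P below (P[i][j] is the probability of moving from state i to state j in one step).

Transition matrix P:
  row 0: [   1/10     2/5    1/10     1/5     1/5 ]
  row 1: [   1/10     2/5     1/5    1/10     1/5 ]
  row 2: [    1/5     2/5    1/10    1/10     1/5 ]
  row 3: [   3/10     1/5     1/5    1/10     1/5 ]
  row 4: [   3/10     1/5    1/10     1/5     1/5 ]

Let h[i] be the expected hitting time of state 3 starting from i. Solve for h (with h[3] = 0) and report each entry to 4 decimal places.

h = [6.6489, 7.3803, 7.3138, 0.0000, 6.5027]

First-step conditioning: h[3] = 0; for i ≠ 3, h[i] = 1 + Σ_k P[i][k]·h[k].
  h[0] = 1 + 1/10·h[0] + 2/5·h[1] + 1/10·h[2] + 1/5·h[4]
  h[1] = 1 + 1/10·h[0] + 2/5·h[1] + 1/5·h[2] + 1/5·h[4]
  h[2] = 1 + 1/5·h[0] + 2/5·h[1] + 1/10·h[2] + 1/5·h[4]
  h[4] = 1 + 3/10·h[0] + 1/5·h[1] + 1/10·h[2] + 1/5·h[4]
Solving the 4×4 linear system over states ≠ 3 gives exactly h = [625/94, 2775/376, 1375/188, 0, 2445/376] (h[3] = 0 is the target).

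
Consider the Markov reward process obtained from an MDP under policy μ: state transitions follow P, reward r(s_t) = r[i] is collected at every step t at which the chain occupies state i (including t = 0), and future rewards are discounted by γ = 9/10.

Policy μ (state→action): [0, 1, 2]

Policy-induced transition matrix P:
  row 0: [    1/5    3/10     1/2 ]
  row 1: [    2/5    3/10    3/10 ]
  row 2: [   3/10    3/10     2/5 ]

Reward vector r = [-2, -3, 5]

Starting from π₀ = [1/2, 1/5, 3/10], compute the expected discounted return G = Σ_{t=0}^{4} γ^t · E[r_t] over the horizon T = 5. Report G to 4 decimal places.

G = 1.6209

t=0: π = [0.5000, 0.2000, 0.3000], E[r] = -0.1000, γ^t·E[r] = -0.100000, running G = -0.100000
t=1: π = [0.2700, 0.3000, 0.4300], E[r] = 0.7100, γ^t·E[r] = 0.639000, running G = 0.539000
t=2: π = [0.3030, 0.3000, 0.3970], E[r] = 0.4790, γ^t·E[r] = 0.387990, running G = 0.926990
t=3: π = [0.2997, 0.3000, 0.4003], E[r] = 0.5021, γ^t·E[r] = 0.366031, running G = 1.293021
t=4: π = [0.3000, 0.3000, 0.4000], E[r] = 0.4998, γ^t·E[r] = 0.327912, running G = 1.620933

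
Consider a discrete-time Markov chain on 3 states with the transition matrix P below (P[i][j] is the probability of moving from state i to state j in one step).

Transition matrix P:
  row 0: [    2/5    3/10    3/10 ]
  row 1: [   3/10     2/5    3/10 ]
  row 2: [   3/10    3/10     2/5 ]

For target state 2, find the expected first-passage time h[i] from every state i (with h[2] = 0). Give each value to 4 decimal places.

h = [3.3333, 3.3333, 0.0000]

First-step conditioning: h[2] = 0; for i ≠ 2, h[i] = 1 + Σ_k P[i][k]·h[k].
  h[0] = 1 + 2/5·h[0] + 3/10·h[1]
  h[1] = 1 + 3/10·h[0] + 2/5·h[1]
Solving the 2×2 linear system over states ≠ 2 gives exactly h = [10/3, 10/3, 0] (h[2] = 0 is the target).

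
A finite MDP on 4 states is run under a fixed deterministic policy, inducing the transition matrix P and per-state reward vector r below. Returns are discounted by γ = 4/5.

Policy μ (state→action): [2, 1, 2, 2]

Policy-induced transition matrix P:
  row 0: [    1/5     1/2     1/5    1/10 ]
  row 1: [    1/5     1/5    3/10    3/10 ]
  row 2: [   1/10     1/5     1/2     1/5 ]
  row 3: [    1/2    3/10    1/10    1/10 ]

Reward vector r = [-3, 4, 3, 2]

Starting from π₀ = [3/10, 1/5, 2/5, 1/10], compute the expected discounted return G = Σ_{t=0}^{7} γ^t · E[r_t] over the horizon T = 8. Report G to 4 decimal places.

t=0: π = [0.3000, 0.2000, 0.4000, 0.1000], E[r] = 1.3000, γ^t·E[r] = 1.300000, running G = 1.300000
t=1: π = [0.1900, 0.3000, 0.3300, 0.1800], E[r] = 1.9800, γ^t·E[r] = 1.584000, running G = 2.884000
t=2: π = [0.2210, 0.2750, 0.3110, 0.1930], E[r] = 1.7560, γ^t·E[r] = 1.123840, running G = 4.007840
t=3: π = [0.2268, 0.2856, 0.3015, 0.1861], E[r] = 1.7387, γ^t·E[r] = 0.890214, running G = 4.898054
t=4: π = [0.2257, 0.2867, 0.3004, 0.1873], E[r] = 1.7453, γ^t·E[r] = 0.714875, running G = 5.612929
t=5: π = [0.2261, 0.2864, 0.3001, 0.1874], E[r] = 1.7422, γ^t·E[r] = 0.570889, running G = 6.183818
t=6: π = [0.2262, 0.2866, 0.2999, 0.1873], E[r] = 1.7421, γ^t·E[r] = 0.456670, running G = 6.640488
t=7: π = [0.2262, 0.2866, 0.2999, 0.1873], E[r] = 1.7421, γ^t·E[r] = 0.365347, running G = 7.005835

G = 7.0058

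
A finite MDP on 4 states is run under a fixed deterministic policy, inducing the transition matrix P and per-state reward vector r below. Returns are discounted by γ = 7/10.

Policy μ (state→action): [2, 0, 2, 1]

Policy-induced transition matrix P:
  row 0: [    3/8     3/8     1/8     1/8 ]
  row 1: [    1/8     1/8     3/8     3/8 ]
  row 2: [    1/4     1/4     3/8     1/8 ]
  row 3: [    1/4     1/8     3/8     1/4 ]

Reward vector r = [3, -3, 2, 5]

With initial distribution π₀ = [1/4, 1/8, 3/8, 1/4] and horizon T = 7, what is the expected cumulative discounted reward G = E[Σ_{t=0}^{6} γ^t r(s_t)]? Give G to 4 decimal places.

t=0: π = [0.2500, 0.1250, 0.3750, 0.2500], E[r] = 2.3750, γ^t·E[r] = 2.375000, running G = 2.375000
t=1: π = [0.2656, 0.2344, 0.3125, 0.1875], E[r] = 1.6563, γ^t·E[r] = 1.159375, running G = 3.534375
t=2: π = [0.2539, 0.2305, 0.3086, 0.2070], E[r] = 1.7227, γ^t·E[r] = 0.844102, running G = 4.378477
t=3: π = [0.2529, 0.2271, 0.3115, 0.2085], E[r] = 1.7432, γ^t·E[r] = 0.597905, running G = 4.976382
t=4: π = [0.2532, 0.2272, 0.3118, 0.2078], E[r] = 1.7408, γ^t·E[r] = 0.417977, running G = 5.394359
t=5: π = [0.2533, 0.2273, 0.3117, 0.2078], E[r] = 1.7402, γ^t·E[r] = 0.292471, running G = 5.686830
t=6: π = [0.2532, 0.2273, 0.3117, 0.2078], E[r] = 1.7402, γ^t·E[r] = 0.204738, running G = 5.891567

G = 5.8916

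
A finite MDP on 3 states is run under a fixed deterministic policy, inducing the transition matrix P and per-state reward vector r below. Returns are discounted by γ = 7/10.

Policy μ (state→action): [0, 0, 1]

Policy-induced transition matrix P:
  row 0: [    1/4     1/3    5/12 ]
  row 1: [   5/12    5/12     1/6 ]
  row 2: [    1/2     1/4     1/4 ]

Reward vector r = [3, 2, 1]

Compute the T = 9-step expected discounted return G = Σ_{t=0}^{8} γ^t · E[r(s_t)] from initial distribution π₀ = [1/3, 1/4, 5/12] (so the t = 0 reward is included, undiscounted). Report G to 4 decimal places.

G = 6.5277

t=0: π = [0.3333, 0.2500, 0.4167], E[r] = 1.9167, γ^t·E[r] = 1.916667, running G = 1.916667
t=1: π = [0.3958, 0.3194, 0.2847], E[r] = 2.1111, γ^t·E[r] = 1.477778, running G = 3.394444
t=2: π = [0.3744, 0.3362, 0.2894], E[r] = 2.0851, γ^t·E[r] = 1.021684, running G = 4.416128
t=3: π = [0.3784, 0.3372, 0.2844], E[r] = 2.0940, γ^t·E[r] = 0.718239, running G = 5.134367
t=4: π = [0.3773, 0.3377, 0.2850], E[r] = 2.0923, γ^t·E[r] = 0.502372, running G = 5.636739
t=5: π = [0.3775, 0.3377, 0.2847], E[r] = 2.0928, γ^t·E[r] = 0.351735, running G = 5.988474
t=6: π = [0.3775, 0.3377, 0.2848], E[r] = 2.0927, γ^t·E[r] = 0.246204, running G = 6.234678
t=7: π = [0.3775, 0.3377, 0.2848], E[r] = 2.0927, γ^t·E[r] = 0.172344, running G = 6.407022
t=8: π = [0.3775, 0.3377, 0.2848], E[r] = 2.0927, γ^t·E[r] = 0.120641, running G = 6.527663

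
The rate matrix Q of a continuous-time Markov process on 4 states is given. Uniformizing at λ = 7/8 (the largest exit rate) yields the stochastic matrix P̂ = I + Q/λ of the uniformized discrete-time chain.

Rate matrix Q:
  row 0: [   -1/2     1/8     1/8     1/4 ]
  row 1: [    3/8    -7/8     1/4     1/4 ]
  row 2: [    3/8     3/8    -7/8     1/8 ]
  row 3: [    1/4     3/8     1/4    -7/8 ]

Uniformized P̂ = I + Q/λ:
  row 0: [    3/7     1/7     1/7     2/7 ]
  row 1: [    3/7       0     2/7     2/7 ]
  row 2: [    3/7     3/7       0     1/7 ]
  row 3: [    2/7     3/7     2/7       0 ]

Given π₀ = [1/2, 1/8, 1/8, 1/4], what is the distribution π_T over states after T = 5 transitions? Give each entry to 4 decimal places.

t=0: π = [0.5000, 0.1250, 0.1250, 0.2500]
t=1: π = [0.3929, 0.2321, 0.1786, 0.1964]
t=2: π = [0.4005, 0.2168, 0.1786, 0.2041]
t=3: π = [0.3994, 0.2212, 0.1775, 0.2019]
t=4: π = [0.3997, 0.2196, 0.1779, 0.2027]
t=5: π = [0.3996, 0.2202, 0.1778, 0.2024]

π = [0.3996, 0.2202, 0.1778, 0.2024]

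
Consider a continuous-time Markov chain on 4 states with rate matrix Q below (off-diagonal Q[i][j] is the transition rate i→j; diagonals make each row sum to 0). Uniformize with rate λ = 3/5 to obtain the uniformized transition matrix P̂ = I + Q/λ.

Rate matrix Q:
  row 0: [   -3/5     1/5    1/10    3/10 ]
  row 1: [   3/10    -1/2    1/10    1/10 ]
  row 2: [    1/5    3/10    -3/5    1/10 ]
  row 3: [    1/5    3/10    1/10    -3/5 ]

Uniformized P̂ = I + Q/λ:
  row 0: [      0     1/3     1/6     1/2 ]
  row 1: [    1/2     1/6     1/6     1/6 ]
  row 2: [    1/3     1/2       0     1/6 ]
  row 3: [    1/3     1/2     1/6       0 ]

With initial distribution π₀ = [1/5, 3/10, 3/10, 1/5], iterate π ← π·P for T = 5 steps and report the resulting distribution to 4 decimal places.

π = [0.2917, 0.3388, 0.1428, 0.2267]

t=0: π = [0.2000, 0.3000, 0.3000, 0.2000]
t=1: π = [0.3167, 0.3667, 0.1167, 0.2000]
t=2: π = [0.2889, 0.3250, 0.1472, 0.2389]
t=3: π = [0.2912, 0.3435, 0.1421, 0.2231]
t=4: π = [0.2935, 0.3370, 0.1430, 0.2265]
t=5: π = [0.2917, 0.3388, 0.1428, 0.2267]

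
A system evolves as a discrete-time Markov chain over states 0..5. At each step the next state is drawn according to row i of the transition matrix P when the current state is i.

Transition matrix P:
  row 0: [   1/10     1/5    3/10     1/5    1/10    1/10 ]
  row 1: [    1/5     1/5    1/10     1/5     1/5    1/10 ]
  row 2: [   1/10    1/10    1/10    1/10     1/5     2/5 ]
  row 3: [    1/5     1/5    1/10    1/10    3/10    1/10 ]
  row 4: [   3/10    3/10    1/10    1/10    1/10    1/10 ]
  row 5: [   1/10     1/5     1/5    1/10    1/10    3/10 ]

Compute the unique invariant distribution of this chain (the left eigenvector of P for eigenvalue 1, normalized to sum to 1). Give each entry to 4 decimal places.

π = [0.1663, 0.2011, 0.1514, 0.1367, 0.1626, 0.1818]

Balance equations π_j = Σ_i π_i·P[i][j]:
  π_0 = 1/10·π_0 + 1/5·π_1 + 1/10·π_2 + 1/5·π_3 + 3/10·π_4 + 1/10·π_5
  π_1 = 1/5·π_0 + 1/5·π_1 + 1/10·π_2 + 1/5·π_3 + 3/10·π_4 + 1/5·π_5
  π_2 = 3/10·π_0 + 1/10·π_1 + 1/10·π_2 + 1/10·π_3 + 1/10·π_4 + 1/5·π_5
  π_3 = 1/5·π_0 + 1/5·π_1 + 1/10·π_2 + 1/10·π_3 + 1/10·π_4 + 1/10·π_5
  π_4 = 1/10·π_0 + 1/5·π_1 + 1/5·π_2 + 3/10·π_3 + 1/10·π_4 + 1/10·π_5
  normalize: π_0 + π_1 + π_2 + π_3 + π_4 + π_5 = 1
Solving the linear system gives exactly π = [77/463, 7170/35651, 5399/35651, 4875/35651, 527/3241, 6481/35651].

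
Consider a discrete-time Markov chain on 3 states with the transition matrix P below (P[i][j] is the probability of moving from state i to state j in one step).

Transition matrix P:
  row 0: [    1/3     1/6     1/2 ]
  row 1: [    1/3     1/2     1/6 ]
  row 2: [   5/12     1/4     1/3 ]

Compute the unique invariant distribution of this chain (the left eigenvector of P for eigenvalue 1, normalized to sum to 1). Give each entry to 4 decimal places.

π = [0.3621, 0.2931, 0.3448]

Balance equations π_j = Σ_i π_i·P[i][j]:
  π_0 = 1/3·π_0 + 1/3·π_1 + 5/12·π_2
  π_1 = 1/6·π_0 + 1/2·π_1 + 1/4·π_2
  normalize: π_0 + π_1 + π_2 = 1
Solving the linear system gives exactly π = [21/58, 17/58, 10/29].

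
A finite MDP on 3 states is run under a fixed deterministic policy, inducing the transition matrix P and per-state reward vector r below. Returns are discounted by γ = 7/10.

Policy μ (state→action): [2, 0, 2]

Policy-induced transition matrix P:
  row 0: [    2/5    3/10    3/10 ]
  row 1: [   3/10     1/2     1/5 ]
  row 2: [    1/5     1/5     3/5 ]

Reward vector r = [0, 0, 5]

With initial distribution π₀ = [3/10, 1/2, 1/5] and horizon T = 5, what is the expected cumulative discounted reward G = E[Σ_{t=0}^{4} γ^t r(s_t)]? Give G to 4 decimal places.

G = 4.0468

t=0: π = [0.3000, 0.5000, 0.2000], E[r] = 1.0000, γ^t·E[r] = 1.000000, running G = 1.000000
t=1: π = [0.3100, 0.3800, 0.3100], E[r] = 1.5500, γ^t·E[r] = 1.085000, running G = 2.085000
t=2: π = [0.3000, 0.3450, 0.3550], E[r] = 1.7750, γ^t·E[r] = 0.869750, running G = 2.954750
t=3: π = [0.2945, 0.3335, 0.3720], E[r] = 1.8600, γ^t·E[r] = 0.637980, running G = 3.592730
t=4: π = [0.2923, 0.3295, 0.3783], E[r] = 1.8913, γ^t·E[r] = 0.454089, running G = 4.046819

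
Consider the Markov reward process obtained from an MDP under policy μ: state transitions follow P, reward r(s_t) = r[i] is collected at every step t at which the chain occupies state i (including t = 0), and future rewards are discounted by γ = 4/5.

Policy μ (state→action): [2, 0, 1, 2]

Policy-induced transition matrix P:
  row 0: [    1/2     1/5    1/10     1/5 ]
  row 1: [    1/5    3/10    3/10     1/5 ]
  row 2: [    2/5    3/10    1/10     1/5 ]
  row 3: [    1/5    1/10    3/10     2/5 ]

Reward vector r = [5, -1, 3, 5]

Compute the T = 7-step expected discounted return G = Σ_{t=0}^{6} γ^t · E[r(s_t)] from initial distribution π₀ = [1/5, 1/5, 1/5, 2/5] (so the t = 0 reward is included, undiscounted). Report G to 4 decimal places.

G = 13.2314

t=0: π = [0.2000, 0.2000, 0.2000, 0.4000], E[r] = 3.4000, γ^t·E[r] = 3.400000, running G = 3.400000
t=1: π = [0.3000, 0.2000, 0.2200, 0.2800], E[r] = 3.3600, γ^t·E[r] = 2.688000, running G = 6.088000
t=2: π = [0.3340, 0.2140, 0.1960, 0.2560], E[r] = 3.3240, γ^t·E[r] = 2.127360, running G = 8.215360
t=3: π = [0.3394, 0.2154, 0.1940, 0.2512], E[r] = 3.3196, γ^t·E[r] = 1.699635, running G = 9.914995
t=4: π = [0.3406, 0.2158, 0.1933, 0.2502], E[r] = 3.3184, γ^t·E[r] = 1.359233, running G = 11.274228
t=5: π = [0.3409, 0.2159, 0.1932, 0.2500], E[r] = 3.3182, γ^t·E[r] = 1.087320, running G = 12.361548
t=6: π = [0.3409, 0.2159, 0.1932, 0.2500], E[r] = 3.3182, γ^t·E[r] = 0.869844, running G = 13.231392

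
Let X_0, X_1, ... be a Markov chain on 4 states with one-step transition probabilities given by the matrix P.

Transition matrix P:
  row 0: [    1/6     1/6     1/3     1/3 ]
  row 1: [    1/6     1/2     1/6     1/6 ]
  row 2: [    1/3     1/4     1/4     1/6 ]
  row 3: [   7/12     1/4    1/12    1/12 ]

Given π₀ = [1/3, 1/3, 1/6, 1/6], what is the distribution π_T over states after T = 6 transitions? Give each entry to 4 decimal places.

π = [0.2851, 0.3017, 0.2156, 0.1976]

t=0: π = [0.3333, 0.3333, 0.1667, 0.1667]
t=1: π = [0.2639, 0.3056, 0.2222, 0.2083]
t=2: π = [0.2905, 0.3044, 0.2118, 0.1933]
t=3: π = [0.2825, 0.3019, 0.2166, 0.1990]
t=4: π = [0.2857, 0.3019, 0.2152, 0.1972]
t=5: π = [0.2847, 0.3017, 0.2158, 0.1978]
t=6: π = [0.2851, 0.3017, 0.2156, 0.1976]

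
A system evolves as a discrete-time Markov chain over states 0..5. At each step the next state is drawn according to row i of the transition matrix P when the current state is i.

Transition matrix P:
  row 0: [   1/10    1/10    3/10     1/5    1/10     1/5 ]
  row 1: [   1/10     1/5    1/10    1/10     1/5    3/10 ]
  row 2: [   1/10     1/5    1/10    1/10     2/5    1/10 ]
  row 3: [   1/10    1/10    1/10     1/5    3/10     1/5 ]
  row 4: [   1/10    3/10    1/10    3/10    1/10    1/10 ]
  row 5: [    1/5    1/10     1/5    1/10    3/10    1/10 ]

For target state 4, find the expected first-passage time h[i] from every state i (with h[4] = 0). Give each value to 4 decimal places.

h = [4.2540, 4.0020, 3.2762, 3.5988, 0.0000, 3.6290]

First-step conditioning: h[4] = 0; for i ≠ 4, h[i] = 1 + Σ_k P[i][k]·h[k].
  h[0] = 1 + 1/10·h[0] + 1/10·h[1] + 3/10·h[2] + 1/5·h[3] + 1/5·h[5]
  h[1] = 1 + 1/10·h[0] + 1/5·h[1] + 1/10·h[2] + 1/10·h[3] + 3/10·h[5]
  h[2] = 1 + 1/10·h[0] + 1/5·h[1] + 1/10·h[2] + 1/10·h[3] + 1/10·h[5]
  h[3] = 1 + 1/10·h[0] + 1/10·h[1] + 1/10·h[2] + 1/5·h[3] + 1/5·h[5]
  h[5] = 1 + 1/5·h[0] + 1/10·h[1] + 1/5·h[2] + 1/10·h[3] + 1/10·h[5]
Solving the 5×5 linear system over states ≠ 4 gives exactly h = [1055/248, 1985/496, 1625/496, 1785/496, 0, 225/62] (h[4] = 0 is the target).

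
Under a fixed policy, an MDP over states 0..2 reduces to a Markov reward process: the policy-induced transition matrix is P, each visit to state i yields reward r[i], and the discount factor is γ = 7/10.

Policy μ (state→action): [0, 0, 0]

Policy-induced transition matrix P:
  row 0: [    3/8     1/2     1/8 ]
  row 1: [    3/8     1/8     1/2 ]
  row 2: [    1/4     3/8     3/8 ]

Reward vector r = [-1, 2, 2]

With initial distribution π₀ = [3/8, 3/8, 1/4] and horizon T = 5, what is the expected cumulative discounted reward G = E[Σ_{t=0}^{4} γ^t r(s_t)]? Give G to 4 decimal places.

t=0: π = [0.3750, 0.3750, 0.2500], E[r] = 0.8750, γ^t·E[r] = 0.875000, running G = 0.875000
t=1: π = [0.3438, 0.3281, 0.3281], E[r] = 0.9688, γ^t·E[r] = 0.678125, running G = 1.553125
t=2: π = [0.3340, 0.3359, 0.3301], E[r] = 0.9980, γ^t·E[r] = 0.489043, running G = 2.042168
t=3: π = [0.3337, 0.3328, 0.3335], E[r] = 0.9988, γ^t·E[r] = 0.342581, running G = 2.384749
t=4: π = [0.3333, 0.3335, 0.3332], E[r] = 1.0001, γ^t·E[r] = 0.240115, running G = 2.624864

G = 2.6249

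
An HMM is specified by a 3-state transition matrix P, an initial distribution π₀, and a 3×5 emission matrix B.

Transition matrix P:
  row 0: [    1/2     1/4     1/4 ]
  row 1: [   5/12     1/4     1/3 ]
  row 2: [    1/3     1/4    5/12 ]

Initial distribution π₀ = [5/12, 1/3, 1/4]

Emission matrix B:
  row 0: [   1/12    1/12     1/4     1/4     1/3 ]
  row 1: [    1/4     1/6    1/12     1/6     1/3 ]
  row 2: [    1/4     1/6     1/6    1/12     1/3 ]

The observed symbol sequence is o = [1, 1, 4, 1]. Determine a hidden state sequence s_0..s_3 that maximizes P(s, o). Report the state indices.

t=0: δ = [3.472e-02, 5.556e-02, 4.167e-02]  (obs o_0=1)
t=1: δ = [1.929e-03, 2.315e-03, 3.086e-03]  ψ = [1, 1, 1]  (obs o_1=1)
t=2: δ = [3.429e-04, 2.572e-04, 4.287e-04]  ψ = [2, 2, 2]  (obs o_2=4)
t=3: δ = [1.429e-05, 1.786e-05, 2.977e-05]  ψ = [0, 2, 2]  (obs o_3=1)
backtrack: best end state = 2; path = [1, 2, 2, 2]

path = [1, 2, 2, 2]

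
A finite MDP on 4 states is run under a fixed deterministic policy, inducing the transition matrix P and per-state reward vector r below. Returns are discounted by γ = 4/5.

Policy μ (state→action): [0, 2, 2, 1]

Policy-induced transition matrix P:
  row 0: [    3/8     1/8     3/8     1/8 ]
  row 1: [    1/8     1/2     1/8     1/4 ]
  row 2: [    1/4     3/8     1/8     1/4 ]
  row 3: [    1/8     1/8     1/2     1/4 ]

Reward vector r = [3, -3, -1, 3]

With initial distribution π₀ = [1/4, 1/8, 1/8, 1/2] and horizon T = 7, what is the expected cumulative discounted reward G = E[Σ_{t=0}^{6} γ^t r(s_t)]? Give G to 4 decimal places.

G = 2.3033

t=0: π = [0.2500, 0.1250, 0.1250, 0.5000], E[r] = 1.7500, γ^t·E[r] = 1.750000, running G = 1.750000
t=1: π = [0.2031, 0.2031, 0.3750, 0.2188], E[r] = 0.2813, γ^t·E[r] = 0.225000, running G = 1.975000
t=2: π = [0.2227, 0.2949, 0.2578, 0.2246], E[r] = 0.1992, γ^t·E[r] = 0.127500, running G = 2.102500
t=3: π = [0.2129, 0.3000, 0.2649, 0.2222], E[r] = 0.1401, γ^t·E[r] = 0.071750, running G = 2.174250
t=4: π = [0.2113, 0.3037, 0.2615, 0.2234], E[r] = 0.1314, γ^t·E[r] = 0.053825, running G = 2.228075
t=5: π = [0.2105, 0.3043, 0.2616, 0.2236], E[r] = 0.1279, γ^t·E[r] = 0.041898, running G = 2.269973
t=6: π = [0.2103, 0.3045, 0.2615, 0.2237], E[r] = 0.1270, γ^t·E[r] = 0.033305, running G = 2.303277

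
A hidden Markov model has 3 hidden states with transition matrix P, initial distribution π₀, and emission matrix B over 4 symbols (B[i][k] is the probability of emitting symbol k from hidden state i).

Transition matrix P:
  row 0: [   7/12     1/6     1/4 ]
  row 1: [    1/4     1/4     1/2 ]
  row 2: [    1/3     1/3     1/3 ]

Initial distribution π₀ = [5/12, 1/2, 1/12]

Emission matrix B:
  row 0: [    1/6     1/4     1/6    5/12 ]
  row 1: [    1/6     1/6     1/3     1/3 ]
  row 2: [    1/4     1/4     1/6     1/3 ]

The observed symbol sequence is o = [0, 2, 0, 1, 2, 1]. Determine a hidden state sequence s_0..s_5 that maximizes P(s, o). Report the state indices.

path = [0, 0, 0, 0, 0, 0]

t=0: δ = [6.944e-02, 8.333e-02, 2.083e-02]  (obs o_0=0)
t=1: δ = [6.752e-03, 6.944e-03, 6.944e-03]  ψ = [0, 1, 1]  (obs o_1=2)
t=2: δ = [6.564e-04, 3.858e-04, 8.681e-04]  ψ = [0, 2, 1]  (obs o_2=0)
t=3: δ = [9.573e-05, 4.823e-05, 7.234e-05]  ψ = [0, 2, 2]  (obs o_3=1)
t=4: δ = [9.307e-06, 8.038e-06, 4.019e-06]  ψ = [0, 2, 1]  (obs o_4=2)
t=5: δ = [1.357e-06, 3.349e-07, 1.005e-06]  ψ = [0, 1, 1]  (obs o_5=1)
backtrack: best end state = 0; path = [0, 0, 0, 0, 0, 0]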